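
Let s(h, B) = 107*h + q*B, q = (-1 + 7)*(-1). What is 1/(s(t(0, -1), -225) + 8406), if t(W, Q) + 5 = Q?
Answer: 1/9114 ≈ 0.00010972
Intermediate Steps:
t(W, Q) = -5 + Q
q = -6 (q = 6*(-1) = -6)
s(h, B) = -6*B + 107*h (s(h, B) = 107*h - 6*B = -6*B + 107*h)
1/(s(t(0, -1), -225) + 8406) = 1/((-6*(-225) + 107*(-5 - 1)) + 8406) = 1/((1350 + 107*(-6)) + 8406) = 1/((1350 - 642) + 8406) = 1/(708 + 8406) = 1/9114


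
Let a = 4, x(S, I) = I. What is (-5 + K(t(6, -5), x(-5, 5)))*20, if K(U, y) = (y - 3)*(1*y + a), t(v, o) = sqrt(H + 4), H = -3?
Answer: 260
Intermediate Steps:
t(v, o) = 1 (t(v, o) = sqrt(-3 + 4) = sqrt(1) = 1)
K(U, y) = (-3 + y)*(4 + y) (K(U, y) = (y - 3)*(1*y + 4) = (-3 + y)*(y + 4) = (-3 + y)*(4 + y))
(-5 + K(t(6, -5), x(-5, 5)))*20 = (-5 + (-12 + 5 + 5**2))*20 = (-5 + (-12 + 5 + 25))*20 = (-5 + 18)*20 = 13*20 = 260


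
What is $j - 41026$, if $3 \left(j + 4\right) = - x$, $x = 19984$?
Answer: $- \frac{143074}{3} \approx -47691.0$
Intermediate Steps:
$j = - \frac{19996}{3}$ ($j = -4 + \frac{\left(-1\right) 19984}{3} = -4 + \frac{1}{3} \left(-19984\right) = -4 - \frac{19984}{3} = - \frac{19996}{3} \approx -6665.3$)
$j - 41026 = - \frac{19996}{3} - 41026 = - \frac{143074}{3}$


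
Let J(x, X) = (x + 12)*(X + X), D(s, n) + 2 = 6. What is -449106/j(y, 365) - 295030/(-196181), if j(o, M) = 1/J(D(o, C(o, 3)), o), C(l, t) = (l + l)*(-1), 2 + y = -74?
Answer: 214273948395382/196181 ≈ 1.0922e+9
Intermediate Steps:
y = -76 (y = -2 - 74 = -76)
C(l, t) = -2*l (C(l, t) = (2*l)*(-1) = -2*l)
D(s, n) = 4 (D(s, n) = -2 + 6 = 4)
J(x, X) = 2*X*(12 + x) (J(x, X) = (12 + x)*(2*X) = 2*X*(12 + x))
j(o, M) = 1/(32*o) (j(o, M) = 1/(2*o*(12 + 4)) = 1/(2*o*16) = 1/(32*o))
-449106/j(y, 365) - 295030/(-196181) = -449106/((1/32)/(-76)) - 295030/(-196181) = -449106/((1/32)*(-1/76)) - 295030*(-1/196181) = -449106/(-1/2432) + 295030/196181 = -449106*(-2432) + 295030/196181 = 1092225792 + 295030/196181 = 214273948395382/196181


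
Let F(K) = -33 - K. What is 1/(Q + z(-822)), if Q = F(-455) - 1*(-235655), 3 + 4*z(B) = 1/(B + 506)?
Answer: 1264/298400379 ≈ 4.2359e-6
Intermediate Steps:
z(B) = -¾ + 1/(4*(506 + B)) (z(B) = -¾ + 1/(4*(B + 506)) = -¾ + 1/(4*(506 + B)))
Q = 236077 (Q = (-33 - 1*(-455)) - 1*(-235655) = (-33 + 455) + 235655 = 422 + 235655 = 236077)
1/(Q + z(-822)) = 1/(236077 + (-1517 - 3*(-822))/(4*(506 - 822))) = 1/(236077 + (¼)*(-1517 + 2466)/(-316)) = 1/(236077 + (¼)*(-1/316)*949) = 1/(236077 - 949/1264) = 1/(298400379/1264) = 1264/298400379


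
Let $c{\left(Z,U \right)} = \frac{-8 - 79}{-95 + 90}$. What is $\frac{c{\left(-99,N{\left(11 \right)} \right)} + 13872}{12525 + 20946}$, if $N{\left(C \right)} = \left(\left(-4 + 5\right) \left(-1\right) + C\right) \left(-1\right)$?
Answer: $\frac{23149}{55785} \approx 0.41497$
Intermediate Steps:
$N{\left(C \right)} = 1 - C$ ($N{\left(C \right)} = \left(1 \left(-1\right) + C\right) \left(-1\right) = \left(-1 + C\right) \left(-1\right) = 1 - C$)
$c{\left(Z,U \right)} = \frac{87}{5}$ ($c{\left(Z,U \right)} = - \frac{87}{-5} = \left(-87\right) \left(- \frac{1}{5}\right) = \frac{87}{5}$)
$\frac{c{\left(-99,N{\left(11 \right)} \right)} + 13872}{12525 + 20946} = \frac{\frac{87}{5} + 13872}{12525 + 20946} = \frac{69447}{5 \cdot 33471} = \frac{69447}{5} \cdot \frac{1}{33471} = \frac{23149}{55785}$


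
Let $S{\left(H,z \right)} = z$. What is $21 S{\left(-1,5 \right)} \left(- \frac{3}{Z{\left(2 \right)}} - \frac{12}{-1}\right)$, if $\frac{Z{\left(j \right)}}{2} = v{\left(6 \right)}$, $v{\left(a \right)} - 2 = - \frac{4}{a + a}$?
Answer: $\frac{2331}{2} \approx 1165.5$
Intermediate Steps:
$v{\left(a \right)} = 2 - \frac{2}{a}$ ($v{\left(a \right)} = 2 - \frac{4}{a + a} = 2 - \frac{4}{2 a} = 2 - 4 \frac{1}{2 a} = 2 - \frac{2}{a}$)
$Z{\left(j \right)} = \frac{10}{3}$ ($Z{\left(j \right)} = 2 \left(2 - \frac{2}{6}\right) = 2 \left(2 - \frac{1}{3}\right) = 2 \cdot \frac{5}{3} = \frac{10}{3}$)
$21 S{\left(-1,5 \right)} \left(- \frac{3}{Z{\left(2 \right)}} - \frac{12}{-1}\right) = 21 \cdot 5 \left(- \frac{3}{\frac{10}{3}} - \frac{12}{-1}\right) = 105 \left(\left(-3\right) \frac{3}{10} - -12\right) = 105 \left(- \frac{9}{10} + 12\right) = 105 \cdot \frac{111}{10} = \frac{2331}{2}$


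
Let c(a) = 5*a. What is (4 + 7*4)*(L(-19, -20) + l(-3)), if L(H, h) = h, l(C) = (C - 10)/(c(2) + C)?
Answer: -4896/7 ≈ -699.43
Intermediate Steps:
l(C) = (-10 + C)/(10 + C) (l(C) = (C - 10)/(5*2 + C) = (-10 + C)/(10 + C))
(4 + 7*4)*(L(-19, -20) + l(-3)) = (4 + 7*4)*(-20 + (-10 - 3)/(10 - 3)) = (4 + 28)*(-20 - 13/7) = 32*(-20 + (⅐)*(-13)) = 32*(-20 - 13/7) = 32*(-153/7) = -4896/7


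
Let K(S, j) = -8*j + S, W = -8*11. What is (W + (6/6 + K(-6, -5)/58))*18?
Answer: -45108/29 ≈ -1555.4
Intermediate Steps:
W = -88 (W = -1*88 = -88)
K(S, j) = S - 8*j
(W + (6/6 + K(-6, -5)/58))*18 = (-88 + (6/6 + (-6 - 8*(-5))/58))*18 = (-88 + (6*(1/6) + (-6 + 40)*(1/58)))*18 = (-88 + (1 + 34*(1/58)))*18 = (-88 + (1 + 17/29))*18 = (-88 + 46/29)*18 = -2506/29*18 = -45108/29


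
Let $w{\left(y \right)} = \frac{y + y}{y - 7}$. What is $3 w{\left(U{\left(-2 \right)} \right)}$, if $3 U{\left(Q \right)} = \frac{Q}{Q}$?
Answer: $- \frac{3}{10} \approx -0.3$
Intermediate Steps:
$U{\left(Q \right)} = \frac{1}{3}$ ($U{\left(Q \right)} = \frac{Q \frac{1}{Q}}{3} = \frac{1}{3} \cdot 1 = \frac{1}{3}$)
$w{\left(y \right)} = \frac{2 y}{-7 + y}$
$3 w{\left(U{\left(-2 \right)} \right)} = 3 \cdot 2 \cdot \frac{1}{3} \frac{1}{-7 + \frac{1}{3}} = 3 \cdot 2 \cdot \frac{1}{3} \frac{1}{- \frac{20}{3}} = 3 \cdot 2 \cdot \frac{1}{3} \left(- \frac{3}{20}\right) = 3 \left(- \frac{1}{10}\right) = - \frac{3}{10}$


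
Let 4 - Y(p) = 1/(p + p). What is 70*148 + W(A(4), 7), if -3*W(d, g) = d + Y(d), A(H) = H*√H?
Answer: 497089/48 ≈ 10356.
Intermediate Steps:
Y(p) = 4 - 1/(2*p) (Y(p) = 4 - 1/(p + p) = 4 - 1/(2*p))
A(H) = H^(3/2)
W(d, g) = -4/3 - d/3 + 1/(6*d) (W(d, g) = -(d + (4 - 1/(2*d)))/3 = -(4 + d - 1/(2*d))/3 = -4/3 - d/3 + 1/(6*d))
70*148 + W(A(4), 7) = 70*148 + (-4/3 - 4^(3/2)/3 + 1/(6*(4^(3/2)))) = 10360 + (-4/3 - ⅓*8 + (⅙)/8) = 10360 + (-4/3 - 8/3 + (⅙)*(⅛)) = 10360 + (-4/3 - 8/3 + 1/48) = 10360 - 191/48 = 497089/48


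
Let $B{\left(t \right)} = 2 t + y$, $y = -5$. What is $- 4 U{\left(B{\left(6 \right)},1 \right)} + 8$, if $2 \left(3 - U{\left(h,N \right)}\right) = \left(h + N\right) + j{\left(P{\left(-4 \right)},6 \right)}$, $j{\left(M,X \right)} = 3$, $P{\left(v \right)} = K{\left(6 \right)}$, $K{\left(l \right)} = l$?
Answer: $18$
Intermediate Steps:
$P{\left(v \right)} = 6$
$B{\left(t \right)} = -5 + 2 t$ ($B{\left(t \right)} = 2 t - 5 = -5 + 2 t$)
$U{\left(h,N \right)} = \frac{3}{2} - \frac{N}{2} - \frac{h}{2}$ ($U{\left(h,N \right)} = 3 - \frac{\left(h + N\right) + 3}{2} = 3 - \frac{\left(N + h\right) + 3}{2} = 3 - \frac{3 + N + h}{2} = 3 - \left(\frac{3}{2} + \frac{N}{2} + \frac{h}{2}\right) = \frac{3}{2} - \frac{N}{2} - \frac{h}{2}$)
$- 4 U{\left(B{\left(6 \right)},1 \right)} + 8 = - 4 \left(\frac{3}{2} - \frac{1}{2} - \frac{-5 + 2 \cdot 6}{2}\right) + 8 = - 4 \left(\frac{3}{2} - \frac{1}{2} - \frac{-5 + 12}{2}\right) + 8 = - 4 \left(\frac{3}{2} - \frac{1}{2} - \frac{7}{2}\right) + 8 = \left(-4\right) \left(- \frac{5}{2}\right) + 8 = 10 + 8 = 18$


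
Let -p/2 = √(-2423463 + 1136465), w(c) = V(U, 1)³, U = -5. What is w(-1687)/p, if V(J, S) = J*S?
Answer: -125*I*√1286998/2573996 ≈ -0.055092*I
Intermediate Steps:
w(c) = -125 (w(c) = (-5*1)³ = (-5)³ = -125)
p = -2*I*√1286998 (p = -2*√(-2423463 + 1136465) = -2*I*√1286998 ≈ -2268.9*I)
w(-1687)/p = -125*I*√1286998/2573996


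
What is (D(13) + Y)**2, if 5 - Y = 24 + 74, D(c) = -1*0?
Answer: 8649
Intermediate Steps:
D(c) = 0
Y = -93 (Y = 5 - (24 + 74) = 5 - 1*98 = 5 - 98 = -93)
(D(13) + Y)**2 = (0 - 93)**2 = (-93)**2 = 8649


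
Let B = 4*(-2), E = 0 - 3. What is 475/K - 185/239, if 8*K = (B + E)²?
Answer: 885815/28919 ≈ 30.631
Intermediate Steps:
E = -3
B = -8
K = 121/8 (K = (-8 - 3)²/8 = (⅛)*(-11)² = (⅛)*121 = 121/8 ≈ 15.125)
475/K - 185/239 = 475/(121/8) - 185/239 = 475*(8/121) - 185*1/239 = 3800/121 - 185/239 = 885815/28919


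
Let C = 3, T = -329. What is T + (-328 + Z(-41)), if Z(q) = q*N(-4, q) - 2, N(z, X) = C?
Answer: -782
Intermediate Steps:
N(z, X) = 3
Z(q) = -2 + 3*q (Z(q) = q*3 - 2 = 3*q - 2 = -2 + 3*q)
T + (-328 + Z(-41)) = -329 + (-328 + (-2 + 3*(-41))) = -329 + (-328 + (-2 - 123)) = -329 + (-328 - 125) = -329 - 453 = -782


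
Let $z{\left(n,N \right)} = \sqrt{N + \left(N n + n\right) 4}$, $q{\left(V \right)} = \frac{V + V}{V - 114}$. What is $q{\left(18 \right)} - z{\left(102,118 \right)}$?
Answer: $- \frac{3}{8} - \sqrt{48670} \approx -220.99$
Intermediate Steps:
$q{\left(V \right)} = \frac{2 V}{-114 + V}$
$z{\left(n,N \right)} = \sqrt{N + 4 n + 4 N n}$ ($z{\left(n,N \right)} = \sqrt{N + \left(n + N n\right) 4} = \sqrt{N + \left(4 n + 4 N n\right)} = \sqrt{N + 4 n + 4 N n}$)
$q{\left(18 \right)} - z{\left(102,118 \right)} = 2 \cdot 18 \frac{1}{-114 + 18} - \sqrt{118 + 4 \cdot 102 + 4 \cdot 118 \cdot 102} = 2 \cdot 18 \frac{1}{-96} - \sqrt{118 + 408 + 48144} = 2 \cdot 18 \left(- \frac{1}{96}\right) - \sqrt{48670} = - \frac{3}{8} - \sqrt{48670}$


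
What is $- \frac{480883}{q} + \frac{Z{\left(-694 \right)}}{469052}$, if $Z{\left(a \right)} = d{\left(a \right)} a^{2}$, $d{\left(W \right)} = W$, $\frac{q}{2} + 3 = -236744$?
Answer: $- \frac{39510589914695}{55523326922} \approx -711.6$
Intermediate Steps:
$q = -473494$ ($q = -6 + 2 \left(-236744\right) = -6 - 473488 = -473494$)
$Z{\left(a \right)} = a^{3}$ ($Z{\left(a \right)} = a a^{2} = a^{3}$)
$- \frac{480883}{q} + \frac{Z{\left(-694 \right)}}{469052} = - \frac{480883}{-473494} + \frac{\left(-694\right)^{3}}{469052} = \left(-480883\right) \left(- \frac{1}{473494}\right) - \frac{83563846}{117263} = \frac{480883}{473494} - \frac{83563846}{117263} = - \frac{39510589914695}{55523326922}$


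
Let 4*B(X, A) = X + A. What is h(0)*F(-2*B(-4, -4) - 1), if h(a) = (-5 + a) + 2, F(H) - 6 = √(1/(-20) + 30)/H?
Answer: -18 - √2995/10 ≈ -23.473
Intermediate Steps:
B(X, A) = A/4 + X/4 (B(X, A) = (X + A)/4 = (A + X)/4 = A/4 + X/4)
F(H) = 6 + √2995/(10*H) (F(H) = 6 + √(1/(-20) + 30)/H = 6 + √(-1/20 + 30)/H = 6 + √(599/20)/H = 6 + (√2995/10)/H = 6 + √2995/(10*H))
h(a) = -3 + a
h(0)*F(-2*B(-4, -4) - 1) = (-3 + 0)*(6 + √2995/(10*(-2*((¼)*(-4) + (¼)*(-4)) - 1))) = -3*(6 + √2995/(10*(-2*(-1 - 1) - 1))) = -3*(6 + √2995/(10*(-2*(-2) - 1))) = -3*(6 + √2995/(10*(4 - 1))) = -3*(6 + (⅒)*√2995/3) = -3*(6 + (⅒)*√2995*(⅓)) = -3*(6 + √2995/30) = -18 - √2995/10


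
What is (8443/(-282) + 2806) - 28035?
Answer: -7123021/282 ≈ -25259.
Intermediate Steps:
(8443/(-282) + 2806) - 28035 = (8443*(-1/282) + 2806) - 28035 = (-8443/282 + 2806) - 28035 = 782849/282 - 28035 = -7123021/282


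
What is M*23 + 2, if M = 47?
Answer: 1083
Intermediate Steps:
M*23 + 2 = 47*23 + 2 = 1081 + 2 = 1083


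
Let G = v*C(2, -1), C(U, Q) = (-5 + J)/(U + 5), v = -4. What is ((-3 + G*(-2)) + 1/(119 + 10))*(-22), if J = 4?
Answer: 82148/903 ≈ 90.972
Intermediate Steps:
C(U, Q) = -1/(5 + U) (C(U, Q) = (-5 + 4)/(U + 5) = -1/(5 + U))
G = 4/7 (G = -(-4)/(5 + 2) = -(-4)/7 = -4*(-1/7) = 4/7 ≈ 0.57143)
((-3 + G*(-2)) + 1/(119 + 10))*(-22) = ((-3 + (4/7)*(-2)) + 1/(119 + 10))*(-22) = ((-3 - 8/7) + 1/129)*(-22) = (-29/7 + 1/129)*(-22) = -3734/903*(-22) = 82148/903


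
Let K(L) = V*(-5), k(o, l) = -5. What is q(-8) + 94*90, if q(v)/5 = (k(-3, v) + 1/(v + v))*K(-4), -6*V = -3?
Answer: 272745/32 ≈ 8523.3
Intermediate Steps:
V = ½ (V = -⅙*(-3) = ½ ≈ 0.50000)
K(L) = -5/2 (K(L) = (½)*(-5) = -5/2)
q(v) = 125/2 - 25/(4*v) (q(v) = 5*((-5 + 1/(v + v))*(-5/2)) = 5*((-5 + 1/(2*v))*(-5/2)) = 5*(25/2 - 5/(4*v)) = 125/2 - 25/(4*v))
q(-8) + 94*90 = (25/4)*(-1 + 10*(-8))/(-8) + 94*90 = (25/4)*(-⅛)*(-1 - 80) + 8460 = (25/4)*(-⅛)*(-81) + 8460 = 2025/32 + 8460 = 272745/32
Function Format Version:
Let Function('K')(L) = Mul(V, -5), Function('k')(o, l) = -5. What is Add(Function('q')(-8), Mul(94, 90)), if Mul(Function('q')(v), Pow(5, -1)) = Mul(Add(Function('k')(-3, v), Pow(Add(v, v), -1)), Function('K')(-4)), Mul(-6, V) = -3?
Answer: Rational(272745, 32) ≈ 8523.3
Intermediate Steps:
V = Rational(1, 2) (V = Mul(Rational(-1, 6), -3) = Rational(1, 2) ≈ 0.50000)
Function('K')(L) = Rational(-5, 2) (Function('K')(L) = Mul(Rational(1, 2), -5) = Rational(-5, 2))
Function('q')(v) = Add(Rational(125, 2), Mul(Rational(-25, 4), Pow(v, -1))) (Function('q')(v) = Mul(5, Mul(Add(-5, Pow(Add(v, v), -1)), Rational(-5, 2))) = Mul(5, Mul(Add(-5, Pow(Mul(2, v), -1)), Rational(-5, 2))) = Mul(5, Mul(Add(-5, Mul(Rational(1, 2), Pow(v, -1))), Rational(-5, 2))) = Mul(5, Add(Rational(25, 2), Mul(Rational(-5, 4), Pow(v, -1)))) = Add(Rational(125, 2), Mul(Rational(-25, 4), Pow(v, -1))))
Add(Function('q')(-8), Mul(94, 90)) = Add(Mul(Rational(25, 4), Pow(-8, -1), Add(-1, Mul(10, -8))), Mul(94, 90)) = Add(Mul(Rational(25, 4), Rational(-1, 8), Add(-1, -80)), 8460) = Add(Mul(Rational(25, 4), Rational(-1, 8), -81), 8460) = Add(Rational(2025, 32), 8460) = Rational(272745, 32)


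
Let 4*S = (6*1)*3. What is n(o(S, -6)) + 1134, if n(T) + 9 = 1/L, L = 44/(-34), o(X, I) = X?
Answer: 24733/22 ≈ 1124.2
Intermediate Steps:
S = 9/2 (S = ((6*1)*3)/4 = (6*3)/4 = (1/4)*18 = 9/2 ≈ 4.5000)
L = -22/17 (L = 44*(-1/34) = -22/17 ≈ -1.2941)
n(T) = -215/22 (n(T) = -9 + 1/(-22/17) = -9 - 17/22 = -215/22)
n(o(S, -6)) + 1134 = -215/22 + 1134 = 24733/22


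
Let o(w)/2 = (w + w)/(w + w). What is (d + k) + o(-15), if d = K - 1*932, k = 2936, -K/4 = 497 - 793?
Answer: 3190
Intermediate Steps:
K = 1184 (K = -4*(497 - 793) = -4*(-296) = 1184)
o(w) = 2 (o(w) = 2*((w + w)/(w + w)) = 2*((2*w)/((2*w))) = 2*((2*w)*(1/(2*w))) = 2*1 = 2)
d = 252 (d = 1184 - 1*932 = 1184 - 932 = 252)
(d + k) + o(-15) = (252 + 2936) + 2 = 3188 + 2 = 3190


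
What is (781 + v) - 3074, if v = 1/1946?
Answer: -4462177/1946 ≈ -2293.0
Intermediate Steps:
v = 1/1946 ≈ 0.00051387
(781 + v) - 3074 = (781 + 1/1946) - 3074 = 1519827/1946 - 3074 = -4462177/1946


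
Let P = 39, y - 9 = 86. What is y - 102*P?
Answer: -3883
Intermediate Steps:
y = 95 (y = 9 + 86 = 95)
y - 102*P = 95 - 102*39 = 95 - 3978 = -3883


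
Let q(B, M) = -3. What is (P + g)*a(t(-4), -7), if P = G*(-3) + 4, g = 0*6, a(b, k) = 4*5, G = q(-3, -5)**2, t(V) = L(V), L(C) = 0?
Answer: -460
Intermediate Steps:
t(V) = 0
G = 9 (G = (-3)**2 = 9)
a(b, k) = 20
g = 0
P = -23 (P = 9*(-3) + 4 = -27 + 4 = -23)
(P + g)*a(t(-4), -7) = (-23 + 0)*20 = -23*20 = -460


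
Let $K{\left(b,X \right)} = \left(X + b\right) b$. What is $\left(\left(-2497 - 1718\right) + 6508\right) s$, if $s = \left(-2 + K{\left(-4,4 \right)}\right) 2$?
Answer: $-9172$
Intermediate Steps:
$K{\left(b,X \right)} = b \left(X + b\right)$
$s = -4$ ($s = \left(-2 - 4 \left(4 - 4\right)\right) 2 = \left(-2 - 0\right) 2 = \left(-2 + 0\right) 2 = \left(-2\right) 2 = -4$)
$\left(\left(-2497 - 1718\right) + 6508\right) s = \left(\left(-2497 - 1718\right) + 6508\right) \left(-4\right) = \left(-4215 + 6508\right) \left(-4\right) = 2293 \left(-4\right) = -9172$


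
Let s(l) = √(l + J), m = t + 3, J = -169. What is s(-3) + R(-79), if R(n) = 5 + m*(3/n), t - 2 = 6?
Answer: 362/79 + 2*I*√43 ≈ 4.5823 + 13.115*I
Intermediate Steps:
t = 8 (t = 2 + 6 = 8)
m = 11 (m = 8 + 3 = 11)
s(l) = √(-169 + l) (s(l) = √(l - 169) = √(-169 + l))
R(n) = 5 + 33/n (R(n) = 5 + 11*(3/n) = 5 + 33/n)
s(-3) + R(-79) = √(-169 - 3) + (5 + 33/(-79)) = √(-172) + (5 + 33*(-1/79)) = 2*I*√43 + (5 - 33/79) = 2*I*√43 + 362/79 = 362/79 + 2*I*√43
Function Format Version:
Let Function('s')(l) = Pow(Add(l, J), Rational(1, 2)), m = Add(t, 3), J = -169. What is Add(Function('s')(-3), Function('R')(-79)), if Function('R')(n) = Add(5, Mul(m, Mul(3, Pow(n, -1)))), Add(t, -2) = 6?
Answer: Add(Rational(362, 79), Mul(2, I, Pow(43, Rational(1, 2)))) ≈ Add(4.5823, Mul(13.115, I))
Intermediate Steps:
t = 8 (t = Add(2, 6) = 8)
m = 11 (m = Add(8, 3) = 11)
Function('s')(l) = Pow(Add(-169, l), Rational(1, 2)) (Function('s')(l) = Pow(Add(l, -169), Rational(1, 2)) = Pow(Add(-169, l), Rational(1, 2)))
Function('R')(n) = Add(5, Mul(33, Pow(n, -1))) (Function('R')(n) = Add(5, Mul(11, Mul(3, Pow(n, -1)))) = Add(5, Mul(33, Pow(n, -1))))
Add(Function('s')(-3), Function('R')(-79)) = Add(Pow(Add(-169, -3), Rational(1, 2)), Add(5, Mul(33, Pow(-79, -1)))) = Add(Pow(-172, Rational(1, 2)), Add(5, Mul(33, Rational(-1, 79)))) = Add(Mul(2, I, Pow(43, Rational(1, 2))), Add(5, Rational(-33, 79))) = Add(Mul(2, I, Pow(43, Rational(1, 2))), Rational(362, 79)) = Add(Rational(362, 79), Mul(2, I, Pow(43, Rational(1, 2))))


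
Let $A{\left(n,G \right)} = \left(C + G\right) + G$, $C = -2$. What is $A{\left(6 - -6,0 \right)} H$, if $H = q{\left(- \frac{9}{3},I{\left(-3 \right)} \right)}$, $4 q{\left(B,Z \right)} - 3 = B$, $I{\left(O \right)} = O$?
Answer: $0$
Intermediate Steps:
$q{\left(B,Z \right)} = \frac{3}{4} + \frac{B}{4}$
$H = 0$ ($H = \frac{3}{4} + \frac{\left(-9\right) \frac{1}{3}}{4} = \frac{3}{4} + \frac{1}{4} \left(-3\right) = \frac{3}{4} - \frac{3}{4} = 0$)
$A{\left(n,G \right)} = -2 + 2 G$ ($A{\left(n,G \right)} = \left(-2 + G\right) + G = -2 + 2 G$)
$A{\left(6 - -6,0 \right)} H = \left(-2 + 2 \cdot 0\right) 0 = \left(-2 + 0\right) 0 = \left(-2\right) 0 = 0$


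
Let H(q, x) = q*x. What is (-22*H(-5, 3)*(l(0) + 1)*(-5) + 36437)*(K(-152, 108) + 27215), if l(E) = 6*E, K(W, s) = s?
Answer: 950485201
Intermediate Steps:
(-22*H(-5, 3)*(l(0) + 1)*(-5) + 36437)*(K(-152, 108) + 27215) = (-22*(-5*3)*(6*0 + 1)*(-5) + 36437)*(108 + 27215) = (-(-330)*(0 + 1)*(-5) + 36437)*27323 = (-(-330)*(-5) + 36437)*27323 = (-22*(-15)*(-5) + 36437)*27323 = (330*(-5) + 36437)*27323 = (-1650 + 36437)*27323 = 34787*27323 = 950485201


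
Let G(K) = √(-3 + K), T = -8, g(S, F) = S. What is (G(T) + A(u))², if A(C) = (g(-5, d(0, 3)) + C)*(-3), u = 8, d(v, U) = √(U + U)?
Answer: (9 - I*√11)² ≈ 70.0 - 59.699*I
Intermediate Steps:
d(v, U) = √2*√U (d(v, U) = √(2*U) = √2*√U)
A(C) = 15 - 3*C (A(C) = (-5 + C)*(-3) = 15 - 3*C)
(G(T) + A(u))² = (√(-3 - 8) + (15 - 3*8))² = (√(-11) + (15 - 24))² = (I*√11 - 9)² = (-9 + I*√11)²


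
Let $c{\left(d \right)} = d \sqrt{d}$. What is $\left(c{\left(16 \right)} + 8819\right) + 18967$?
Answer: $27850$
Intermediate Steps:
$c{\left(d \right)} = d^{\frac{3}{2}}$
$\left(c{\left(16 \right)} + 8819\right) + 18967 = \left(16^{\frac{3}{2}} + 8819\right) + 18967 = \left(64 + 8819\right) + 18967 = 8883 + 18967 = 27850$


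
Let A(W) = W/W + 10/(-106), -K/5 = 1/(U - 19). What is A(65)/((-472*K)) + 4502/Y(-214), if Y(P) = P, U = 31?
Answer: -35186681/1672945 ≈ -21.033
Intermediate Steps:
K = -5/12 (K = -5/(31 - 19) = -5/12 ≈ -0.41667)
A(W) = 48/53 (A(W) = 1 + 10*(-1/106) = 1 - 5/53 = 48/53)
A(65)/((-472*K)) + 4502/Y(-214) = 48/(53*((-472*(-5/12)))) + 4502/(-214) = 48/(53*(590/3)) + 4502*(-1/214) = (48/53)*(3/590) - 2251/107 = 72/15635 - 2251/107 = -35186681/1672945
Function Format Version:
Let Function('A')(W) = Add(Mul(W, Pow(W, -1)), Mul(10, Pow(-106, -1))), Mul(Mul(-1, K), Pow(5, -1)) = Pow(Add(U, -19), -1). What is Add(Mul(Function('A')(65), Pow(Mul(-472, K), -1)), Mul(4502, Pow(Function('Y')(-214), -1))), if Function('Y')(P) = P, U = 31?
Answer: Rational(-35186681, 1672945) ≈ -21.033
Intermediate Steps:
K = Rational(-5, 12) (K = Mul(-5, Pow(Add(31, -19), -1)) = Mul(-5, Pow(12, -1)) = Mul(-5, Rational(1, 12)) = Rational(-5, 12) ≈ -0.41667)
Function('A')(W) = Rational(48, 53) (Function('A')(W) = Add(1, Mul(10, Rational(-1, 106))) = Add(1, Rational(-5, 53)) = Rational(48, 53))
Add(Mul(Function('A')(65), Pow(Mul(-472, K), -1)), Mul(4502, Pow(Function('Y')(-214), -1))) = Add(Mul(Rational(48, 53), Pow(Mul(-472, Rational(-5, 12)), -1)), Mul(4502, Pow(-214, -1))) = Add(Mul(Rational(48, 53), Pow(Rational(590, 3), -1)), Mul(4502, Rational(-1, 214))) = Add(Mul(Rational(48, 53), Rational(3, 590)), Rational(-2251, 107)) = Add(Rational(72, 15635), Rational(-2251, 107)) = Rational(-35186681, 1672945)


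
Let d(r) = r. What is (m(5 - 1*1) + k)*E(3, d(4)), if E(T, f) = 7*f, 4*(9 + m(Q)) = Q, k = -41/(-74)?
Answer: -7714/37 ≈ -208.49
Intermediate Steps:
k = 41/74 (k = -41*(-1/74) = 41/74 ≈ 0.55405)
m(Q) = -9 + Q/4
(m(5 - 1*1) + k)*E(3, d(4)) = ((-9 + (5 - 1*1)/4) + 41/74)*(7*4) = ((-9 + (5 - 1)/4) + 41/74)*28 = ((-9 + (¼)*4) + 41/74)*28 = ((-9 + 1) + 41/74)*28 = (-8 + 41/74)*28 = -551/74*28 = -7714/37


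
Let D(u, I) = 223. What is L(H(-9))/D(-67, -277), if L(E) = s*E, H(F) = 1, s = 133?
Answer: 133/223 ≈ 0.59641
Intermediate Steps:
L(E) = 133*E
L(H(-9))/D(-67, -277) = (133*1)/223 = 133*(1/223) = 133/223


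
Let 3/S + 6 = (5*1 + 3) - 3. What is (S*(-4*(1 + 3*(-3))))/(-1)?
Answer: 96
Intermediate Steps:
S = -3 (S = 3/(-6 + ((5*1 + 3) - 3)) = 3/(-6 + ((5 + 3) - 3)) = 3/(-6 + (8 - 3)) = 3/(-6 + 5) = 3/(-1) = 3*(-1) = -3)
(S*(-4*(1 + 3*(-3))))/(-1) = -(-12)*(1 + 3*(-3))/(-1) = -(-12)*(1 - 9)*(-1) = -(-12)*(-8)*(-1) = -3*32*(-1) = -96*(-1) = 96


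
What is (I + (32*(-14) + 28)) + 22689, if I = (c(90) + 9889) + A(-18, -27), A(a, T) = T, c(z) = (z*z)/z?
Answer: 32221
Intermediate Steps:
c(z) = z (c(z) = z²/z = z)
I = 9952 (I = (90 + 9889) - 27 = 9979 - 27 = 9952)
(I + (32*(-14) + 28)) + 22689 = (9952 + (32*(-14) + 28)) + 22689 = (9952 + (-448 + 28)) + 22689 = (9952 - 420) + 22689 = 9532 + 22689 = 32221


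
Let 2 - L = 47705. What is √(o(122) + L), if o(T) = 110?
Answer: I*√47593 ≈ 218.16*I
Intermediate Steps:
L = -47703 (L = 2 - 1*47705 = 2 - 47705 = -47703)
√(o(122) + L) = √(110 - 47703) = √(-47593) = I*√47593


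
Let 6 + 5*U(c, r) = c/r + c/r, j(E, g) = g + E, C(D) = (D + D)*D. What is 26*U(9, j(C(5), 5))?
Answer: -8112/275 ≈ -29.498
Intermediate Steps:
C(D) = 2*D² (C(D) = (2*D)*D = 2*D²)
j(E, g) = E + g
U(c, r) = -6/5 + 2*c/(5*r) (U(c, r) = -6/5 + (c/r + c/r)/5 = -6/5 + (2*c/r)/5 = -6/5 + 2*c/(5*r))
26*U(9, j(C(5), 5)) = 26*(2*(9 - 3*(2*5² + 5))/(5*(2*5² + 5))) = 26*(2*(9 - 3*(2*25 + 5))/(5*(2*25 + 5))) = 26*(2*(9 - 3*(50 + 5))/(5*(50 + 5))) = 26*((⅖)*(9 - 3*55)/55) = 26*((⅖)*(1/55)*(9 - 165)) = 26*((⅖)*(1/55)*(-156)) = 26*(-312/275) = -8112/275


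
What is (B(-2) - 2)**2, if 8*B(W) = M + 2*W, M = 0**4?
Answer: 25/4 ≈ 6.2500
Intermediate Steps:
M = 0
B(W) = W/4 (B(W) = (0 + 2*W)/8 = (2*W)/8 = W/4)
(B(-2) - 2)**2 = ((1/4)*(-2) - 2)**2 = (-1/2 - 2)**2 = (-5/2)**2 = 25/4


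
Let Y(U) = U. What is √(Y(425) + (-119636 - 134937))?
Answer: 2*I*√63537 ≈ 504.13*I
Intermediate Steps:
√(Y(425) + (-119636 - 134937)) = √(425 + (-119636 - 134937)) = √(425 - 254573) = √(-254148) = 2*I*√63537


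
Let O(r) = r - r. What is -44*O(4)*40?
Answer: 0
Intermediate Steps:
O(r) = 0
-44*O(4)*40 = -44*0*40 = 0*40 = 0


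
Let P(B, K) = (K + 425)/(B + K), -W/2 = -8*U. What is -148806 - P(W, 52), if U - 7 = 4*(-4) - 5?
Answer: -25594155/172 ≈ -1.4880e+5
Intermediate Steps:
U = -14 (U = 7 + (4*(-4) - 5) = 7 + (-16 - 5) = 7 - 21 = -14)
W = -224 (W = -(-16)*(-14) = -2*112 = -224)
P(B, K) = (425 + K)/(B + K)
-148806 - P(W, 52) = -148806 - (425 + 52)/(-224 + 52) = -148806 - 477/(-172) = -148806 - (-1)*477/172 = -148806 - 1*(-477/172) = -148806 + 477/172 = -25594155/172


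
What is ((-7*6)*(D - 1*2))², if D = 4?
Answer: 7056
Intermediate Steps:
((-7*6)*(D - 1*2))² = ((-7*6)*(4 - 1*2))² = (-42*(4 - 2))² = (-42*2)² = (-84)² = 7056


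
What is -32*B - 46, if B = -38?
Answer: 1170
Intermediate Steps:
-32*B - 46 = -32*(-38) - 46 = 1216 - 46 = 1170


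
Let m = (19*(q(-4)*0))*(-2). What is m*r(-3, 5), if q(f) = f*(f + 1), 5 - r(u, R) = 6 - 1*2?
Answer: 0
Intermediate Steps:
r(u, R) = 1 (r(u, R) = 5 - (6 - 1*2) = 5 - (6 - 2) = 5 - 1*4 = 5 - 4 = 1)
q(f) = f*(1 + f)
m = 0 (m = (19*(-4*(1 - 4)*0))*(-2) = (19*(-4*(-3)*0))*(-2) = (19*(12*0))*(-2) = (19*0)*(-2) = 0*(-2) = 0)
m*r(-3, 5) = 0*1 = 0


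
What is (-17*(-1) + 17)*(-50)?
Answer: -1700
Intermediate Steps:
(-17*(-1) + 17)*(-50) = (17 + 17)*(-50) = 34*(-50) = -1700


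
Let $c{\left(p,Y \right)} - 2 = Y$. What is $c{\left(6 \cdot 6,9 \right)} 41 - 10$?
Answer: $441$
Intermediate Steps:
$c{\left(p,Y \right)} = 2 + Y$
$c{\left(6 \cdot 6,9 \right)} 41 - 10 = \left(2 + 9\right) 41 - 10 = 11 \cdot 41 - 10 = 451 - 10 = 441$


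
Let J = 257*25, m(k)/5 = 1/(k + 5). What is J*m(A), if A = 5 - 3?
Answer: 32125/7 ≈ 4589.3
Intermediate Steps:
A = 2
m(k) = 5/(5 + k) (m(k) = 5/(k + 5) = 5/(5 + k))
J = 6425
J*m(A) = 6425*(5/(5 + 2)) = 6425*(5/7) = 32125/7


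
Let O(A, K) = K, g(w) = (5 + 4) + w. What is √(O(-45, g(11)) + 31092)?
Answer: 2*√7778 ≈ 176.39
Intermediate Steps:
g(w) = 9 + w
√(O(-45, g(11)) + 31092) = √((9 + 11) + 31092) = √(20 + 31092) = √31112 = 2*√7778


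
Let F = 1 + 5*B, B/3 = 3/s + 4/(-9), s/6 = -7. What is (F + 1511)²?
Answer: 3991586041/1764 ≈ 2.2628e+6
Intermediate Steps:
s = -42 (s = 6*(-7) = -42)
B = -65/42 (B = 3*(3/(-42) + 4/(-9)) = 3*(3*(-1/42) + 4*(-⅑)) = 3*(-1/14 - 4/9) = 3*(-65/126) = -65/42 ≈ -1.5476)
F = -283/42 (F = 1 + 5*(-65/42) = 1 - 325/42 = -283/42 ≈ -6.7381)
(F + 1511)² = (-283/42 + 1511)² = (63179/42)² = 3991586041/1764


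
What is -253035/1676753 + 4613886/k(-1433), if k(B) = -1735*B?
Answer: 7107237658233/4168835530015 ≈ 1.7048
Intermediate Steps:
-253035/1676753 + 4613886/k(-1433) = -253035/1676753 + 4613886/((-1735*(-1433))) = -253035*1/1676753 + 4613886/2486255 = -253035/1676753 + 4613886*(1/2486255) = -253035/1676753 + 4613886/2486255 = 7107237658233/4168835530015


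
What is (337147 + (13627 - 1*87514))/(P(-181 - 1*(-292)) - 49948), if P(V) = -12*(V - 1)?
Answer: -65815/12817 ≈ -5.1350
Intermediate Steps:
P(V) = 12 - 12*V (P(V) = -12*(-1 + V) = 12 - 12*V)
(337147 + (13627 - 1*87514))/(P(-181 - 1*(-292)) - 49948) = (337147 + (13627 - 1*87514))/((12 - 12*(-181 - 1*(-292))) - 49948) = (337147 + (13627 - 87514))/((12 - 12*(-181 + 292)) - 49948) = (337147 - 73887)/((12 - 12*111) - 49948) = 263260/((12 - 1332) - 49948) = 263260/(-1320 - 49948) = 263260/(-51268) = 263260*(-1/51268) = -65815/12817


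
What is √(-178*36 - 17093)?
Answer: I*√23501 ≈ 153.3*I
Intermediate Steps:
√(-178*36 - 17093) = √(-6408 - 17093) = √(-23501) = I*√23501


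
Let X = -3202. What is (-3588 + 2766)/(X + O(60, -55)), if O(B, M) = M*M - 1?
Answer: 411/89 ≈ 4.6180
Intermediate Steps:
O(B, M) = -1 + M² (O(B, M) = M² - 1 = -1 + M²)
(-3588 + 2766)/(X + O(60, -55)) = (-3588 + 2766)/(-3202 + (-1 + (-55)²)) = -822/(-3202 + (-1 + 3025)) = -822/(-3202 + 3024) = -822/(-178) = -822*(-1/178) = 411/89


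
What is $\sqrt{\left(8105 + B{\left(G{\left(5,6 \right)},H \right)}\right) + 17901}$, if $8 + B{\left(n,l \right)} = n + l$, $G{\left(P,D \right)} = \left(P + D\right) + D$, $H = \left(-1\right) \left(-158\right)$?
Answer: $\sqrt{26173} \approx 161.78$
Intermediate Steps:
$H = 158$
$G{\left(P,D \right)} = P + 2 D$ ($G{\left(P,D \right)} = \left(D + P\right) + D = P + 2 D$)
$B{\left(n,l \right)} = -8 + l + n$ ($B{\left(n,l \right)} = -8 + \left(n + l\right) = -8 + \left(l + n\right) = -8 + l + n$)
$\sqrt{\left(8105 + B{\left(G{\left(5,6 \right)},H \right)}\right) + 17901} = \sqrt{\left(8105 + \left(-8 + 158 + \left(5 + 2 \cdot 6\right)\right)\right) + 17901} = \sqrt{\left(8105 + \left(-8 + 158 + \left(5 + 12\right)\right)\right) + 17901} = \sqrt{\left(8105 + \left(-8 + 158 + 17\right)\right) + 17901} = \sqrt{\left(8105 + 167\right) + 17901} = \sqrt{8272 + 17901} = \sqrt{26173}$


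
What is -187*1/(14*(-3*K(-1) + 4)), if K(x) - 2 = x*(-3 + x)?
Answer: 187/196 ≈ 0.95408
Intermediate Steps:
K(x) = 2 + x*(-3 + x)
-187*1/(14*(-3*K(-1) + 4)) = -187*1/(14*(-3*(2 + (-1)² - 3*(-1)) + 4)) = -187*1/(14*(-3*(2 + 1 + 3) + 4)) = -187*1/(14*(-3*6 + 4)) = -187*1/(14*(-18 + 4)) = -187/(14*(-14)) = -187/(-196) = -187*(-1/196) = 187/196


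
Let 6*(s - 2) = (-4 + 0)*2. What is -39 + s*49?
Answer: -19/3 ≈ -6.3333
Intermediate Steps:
s = ⅔ (s = 2 + ((-4 + 0)*2)/6 = 2 + (-4*2)/6 = 2 + (⅙)*(-8) = 2 - 4/3 = ⅔ ≈ 0.66667)
-39 + s*49 = -39 + (⅔)*49 = -39 + 98/3 = -19/3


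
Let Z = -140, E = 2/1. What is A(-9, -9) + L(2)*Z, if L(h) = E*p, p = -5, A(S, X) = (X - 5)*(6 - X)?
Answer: 1190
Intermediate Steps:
A(S, X) = (-5 + X)*(6 - X)
E = 2 (E = 2*1 = 2)
L(h) = -10 (L(h) = 2*(-5) = -10)
A(-9, -9) + L(2)*Z = (-30 - 1*(-9)**2 + 11*(-9)) - 10*(-140) = (-30 - 1*81 - 99) + 1400 = (-30 - 81 - 99) + 1400 = -210 + 1400 = 1190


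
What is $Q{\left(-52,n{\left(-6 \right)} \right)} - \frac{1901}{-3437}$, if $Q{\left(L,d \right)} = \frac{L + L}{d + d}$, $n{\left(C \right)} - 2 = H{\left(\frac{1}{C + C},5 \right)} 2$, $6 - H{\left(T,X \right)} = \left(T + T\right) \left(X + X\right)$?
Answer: $- \frac{8410}{3437} \approx -2.4469$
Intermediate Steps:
$H{\left(T,X \right)} = 6 - 4 T X$ ($H{\left(T,X \right)} = 6 - \left(T + T\right) \left(X + X\right) = 6 - 2 T 2 X = 6 - 4 T X$)
$n{\left(C \right)} = 14 - \frac{20}{C}$ ($n{\left(C \right)} = 2 + \left(6 - 4 \frac{1}{C + C} 5\right) 2 = 2 + \left(6 - 4 \frac{1}{2 C} 5\right) 2 = 2 + \left(6 - \frac{10}{C}\right) 2 = 2 + \left(12 - \frac{20}{C}\right) = 14 - \frac{20}{C}$)
$Q{\left(L,d \right)} = \frac{L}{d}$ ($Q{\left(L,d \right)} = \frac{2 L}{2 d} = 2 L \frac{1}{2 d} = \frac{L}{d}$)
$Q{\left(-52,n{\left(-6 \right)} \right)} - \frac{1901}{-3437} = - \frac{52}{14 - \frac{20}{-6}} - \frac{1901}{-3437} = - \frac{52}{14 - - \frac{10}{3}} - 1901 \left(- \frac{1}{3437}\right) = - \frac{52}{14 + \frac{10}{3}} - - \frac{1901}{3437} = - \frac{52}{\frac{52}{3}} + \frac{1901}{3437} = \left(-52\right) \frac{3}{52} + \frac{1901}{3437} = -3 + \frac{1901}{3437} = - \frac{8410}{3437}$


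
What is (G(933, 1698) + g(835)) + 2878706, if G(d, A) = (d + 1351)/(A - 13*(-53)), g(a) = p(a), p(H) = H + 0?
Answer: 6873466651/2387 ≈ 2.8795e+6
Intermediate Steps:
p(H) = H
g(a) = a
G(d, A) = (1351 + d)/(689 + A) (G(d, A) = (1351 + d)/(A + 689) = (1351 + d)/(689 + A))
(G(933, 1698) + g(835)) + 2878706 = ((1351 + 933)/(689 + 1698) + 835) + 2878706 = (2284/2387 + 835) + 2878706 = 1995429/2387 + 2878706 = 6873466651/2387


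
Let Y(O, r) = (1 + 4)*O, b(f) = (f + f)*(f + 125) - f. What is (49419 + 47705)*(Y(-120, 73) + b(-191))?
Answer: 2408966572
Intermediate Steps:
b(f) = -f + 2*f*(125 + f) (b(f) = (2*f)*(125 + f) - f = 2*f*(125 + f) - f = -f + 2*f*(125 + f))
Y(O, r) = 5*O
(49419 + 47705)*(Y(-120, 73) + b(-191)) = (49419 + 47705)*(5*(-120) - 191*(249 + 2*(-191))) = 97124*(-600 - 191*(249 - 382)) = 97124*(-600 - 191*(-133)) = 97124*(-600 + 25403) = 97124*24803 = 2408966572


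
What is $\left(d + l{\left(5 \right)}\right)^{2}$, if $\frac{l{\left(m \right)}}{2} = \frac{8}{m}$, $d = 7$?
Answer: $\frac{2601}{25} \approx 104.04$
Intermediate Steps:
$l{\left(m \right)} = \frac{16}{m}$ ($l{\left(m \right)} = 2 \frac{8}{m} = \frac{16}{m}$)
$\left(d + l{\left(5 \right)}\right)^{2} = \left(7 + \frac{16}{5}\right)^{2} = \left(\frac{51}{5}\right)^{2} = \frac{2601}{25}$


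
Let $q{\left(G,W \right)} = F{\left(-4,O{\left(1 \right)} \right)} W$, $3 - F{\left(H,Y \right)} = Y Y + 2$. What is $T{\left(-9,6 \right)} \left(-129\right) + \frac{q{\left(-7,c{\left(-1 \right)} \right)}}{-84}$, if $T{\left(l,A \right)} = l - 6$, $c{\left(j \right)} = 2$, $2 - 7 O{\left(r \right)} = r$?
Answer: $\frac{663697}{343} \approx 1935.0$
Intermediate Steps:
$O{\left(r \right)} = \frac{2}{7} - \frac{r}{7}$
$F{\left(H,Y \right)} = 1 - Y^{2}$ ($F{\left(H,Y \right)} = 3 - \left(Y Y + 2\right) = 3 - \left(Y^{2} + 2\right) = 3 - \left(2 + Y^{2}\right) = 1 - Y^{2}$)
$T{\left(l,A \right)} = -6 + l$
$q{\left(G,W \right)} = \frac{48 W}{49}$ ($q{\left(G,W \right)} = \left(1 - \left(\frac{2}{7} - \frac{1}{7}\right)^{2}\right) W = \left(1 - \left(\frac{1}{7}\right)^{2}\right) W = \left(1 - \frac{1}{49}\right) W = \frac{48 W}{49}$)
$T{\left(-9,6 \right)} \left(-129\right) + \frac{q{\left(-7,c{\left(-1 \right)} \right)}}{-84} = \left(-6 - 9\right) \left(-129\right) + \frac{\frac{48}{49} \cdot 2}{-84} = \left(-15\right) \left(-129\right) + \frac{96}{49} \left(- \frac{1}{84}\right) = 1935 - \frac{8}{343} = \frac{663697}{343}$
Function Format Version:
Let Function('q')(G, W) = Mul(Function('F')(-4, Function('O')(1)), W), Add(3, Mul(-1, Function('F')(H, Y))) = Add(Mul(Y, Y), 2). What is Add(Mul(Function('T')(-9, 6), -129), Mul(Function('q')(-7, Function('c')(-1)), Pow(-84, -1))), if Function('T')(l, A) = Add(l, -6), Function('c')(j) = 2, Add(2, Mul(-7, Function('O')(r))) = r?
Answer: Rational(663697, 343) ≈ 1935.0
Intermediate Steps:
Function('O')(r) = Add(Rational(2, 7), Mul(Rational(-1, 7), r))
Function('F')(H, Y) = Add(1, Mul(-1, Pow(Y, 2))) (Function('F')(H, Y) = Add(3, Mul(-1, Add(Mul(Y, Y), 2))) = Add(3, Mul(-1, Add(Pow(Y, 2), 2))) = Add(3, Mul(-1, Add(2, Pow(Y, 2)))) = Add(3, Add(-2, Mul(-1, Pow(Y, 2)))) = Add(1, Mul(-1, Pow(Y, 2))))
Function('T')(l, A) = Add(-6, l)
Function('q')(G, W) = Mul(Rational(48, 49), W) (Function('q')(G, W) = Mul(Add(1, Mul(-1, Pow(Add(Rational(2, 7), Mul(Rational(-1, 7), 1)), 2))), W) = Mul(Add(1, Mul(-1, Pow(Add(Rational(2, 7), Rational(-1, 7)), 2))), W) = Mul(Add(1, Mul(-1, Pow(Rational(1, 7), 2))), W) = Mul(Add(1, Mul(-1, Rational(1, 49))), W) = Mul(Add(1, Rational(-1, 49)), W) = Mul(Rational(48, 49), W))
Add(Mul(Function('T')(-9, 6), -129), Mul(Function('q')(-7, Function('c')(-1)), Pow(-84, -1))) = Add(Mul(Add(-6, -9), -129), Mul(Mul(Rational(48, 49), 2), Pow(-84, -1))) = Add(Mul(-15, -129), Mul(Rational(96, 49), Rational(-1, 84))) = Add(1935, Rational(-8, 343)) = Rational(663697, 343)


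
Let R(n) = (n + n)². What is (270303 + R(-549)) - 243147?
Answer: 1232760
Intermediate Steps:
R(n) = 4*n² (R(n) = (2*n)² = 4*n²)
(270303 + R(-549)) - 243147 = (270303 + 4*(-549)²) - 243147 = (270303 + 4*301401) - 243147 = (270303 + 1205604) - 243147 = 1475907 - 243147 = 1232760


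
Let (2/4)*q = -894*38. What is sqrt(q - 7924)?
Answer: 2*I*sqrt(18967) ≈ 275.44*I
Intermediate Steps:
q = -67944 (q = 2*(-894*38) = 2*(-33972) = -67944)
sqrt(q - 7924) = sqrt(-67944 - 7924) = sqrt(-75868) = 2*I*sqrt(18967)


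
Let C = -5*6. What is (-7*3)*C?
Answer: 630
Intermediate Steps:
C = -30
(-7*3)*C = -7*3*(-30) = -21*(-30) = 630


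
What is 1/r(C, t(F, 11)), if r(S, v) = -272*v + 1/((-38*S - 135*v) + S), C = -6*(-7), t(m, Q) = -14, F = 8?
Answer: 336/1279489 ≈ 0.00026261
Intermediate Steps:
C = 42
r(S, v) = 1/(-135*v - 37*S) - 272*v (r(S, v) = -272*v + 1/((-135*v - 38*S) + S) = -272*v + 1/(-135*v - 37*S) = 1/(-135*v - 37*S) - 272*v)
1/r(C, t(F, 11)) = 1/((-1 - 36720*(-14)**2 - 10064*42*(-14))/(37*42 + 135*(-14))) = 1/((-1 - 36720*196 + 5917632)/(1554 - 1890)) = 1/((-1 - 7197120 + 5917632)/(-336)) = 1/(-1/336*(-1279489)) = 1/(1279489/336) = 336/1279489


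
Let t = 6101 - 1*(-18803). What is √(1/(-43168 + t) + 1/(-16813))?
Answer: I*√2692796678166/153536316 ≈ 0.010688*I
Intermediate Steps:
t = 24904 (t = 6101 + 18803 = 24904)
√(1/(-43168 + t) + 1/(-16813)) = √(1/(-43168 + 24904) + 1/(-16813)) = √(1/(-18264) - 1/16813) = √(-1/18264 - 1/16813) = √(-35077/307072632) = I*√2692796678166/153536316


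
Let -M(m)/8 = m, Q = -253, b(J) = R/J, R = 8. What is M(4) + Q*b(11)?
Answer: -216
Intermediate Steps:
b(J) = 8/J
M(m) = -8*m
M(4) + Q*b(11) = -8*4 - 2024/11 = -32 - 2024/11 = -32 - 253*8/11 = -32 - 184 = -216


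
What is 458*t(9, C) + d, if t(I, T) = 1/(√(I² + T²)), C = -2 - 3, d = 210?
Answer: 210 + 229*√106/53 ≈ 254.48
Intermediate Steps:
C = -5
t(I, T) = (I² + T²)^(-½)
458*t(9, C) + d = 458/√(9² + (-5)²) + 210 = 458/√(81 + 25) + 210 = 458/√106 + 210 = 458*(√106/106) + 210 = 229*√106/53 + 210 = 210 + 229*√106/53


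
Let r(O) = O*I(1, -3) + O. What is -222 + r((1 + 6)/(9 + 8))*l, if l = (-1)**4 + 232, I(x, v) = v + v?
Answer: -11929/17 ≈ -701.71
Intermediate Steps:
I(x, v) = 2*v
r(O) = -5*O (r(O) = O*(2*(-3)) + O = O*(-6) + O = -6*O + O = -5*O)
l = 233 (l = 1 + 232 = 233)
-222 + r((1 + 6)/(9 + 8))*l = -222 - 5*(1 + 6)/(9 + 8)*233 = -222 - 35/17*233 = -222 - 8155/17 = -11929/17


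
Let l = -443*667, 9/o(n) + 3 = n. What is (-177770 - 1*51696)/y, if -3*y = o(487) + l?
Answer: -333184632/143012795 ≈ -2.3298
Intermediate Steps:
o(n) = 9/(-3 + n)
l = -295481
y = 143012795/1452 (y = -(9/(-3 + 487) - 295481)/3 = -(9/484 - 295481)/3 = -⅓*(-143012795/484) = 143012795/1452 ≈ 98494.)
(-177770 - 1*51696)/y = (-177770 - 1*51696)/(143012795/1452) = (-177770 - 51696)*(1452/143012795) = -229466*1452/143012795 = -333184632/143012795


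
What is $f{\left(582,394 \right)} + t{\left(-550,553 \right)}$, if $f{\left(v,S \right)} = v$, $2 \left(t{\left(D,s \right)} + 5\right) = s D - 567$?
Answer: $- \frac{303563}{2} \approx -1.5178 \cdot 10^{5}$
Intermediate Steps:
$t{\left(D,s \right)} = - \frac{577}{2} + \frac{D s}{2}$ ($t{\left(D,s \right)} = -5 + \frac{s D - 567}{2} = -5 + \frac{D s - 567}{2} = -5 + \frac{-567 + D s}{2} = -5 + \left(- \frac{567}{2} + \frac{D s}{2}\right) = - \frac{577}{2} + \frac{D s}{2}$)
$f{\left(582,394 \right)} + t{\left(-550,553 \right)} = 582 + \left(- \frac{577}{2} + \frac{1}{2} \left(-550\right) 553\right) = 582 - \frac{304727}{2} = - \frac{303563}{2}$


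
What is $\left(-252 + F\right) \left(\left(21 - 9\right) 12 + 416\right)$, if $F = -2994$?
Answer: $-1817760$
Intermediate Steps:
$\left(-252 + F\right) \left(\left(21 - 9\right) 12 + 416\right) = \left(-252 - 2994\right) \left(\left(21 - 9\right) 12 + 416\right) = - 3246 \left(12 \cdot 12 + 416\right) = - 3246 \left(144 + 416\right) = \left(-3246\right) 560 = -1817760$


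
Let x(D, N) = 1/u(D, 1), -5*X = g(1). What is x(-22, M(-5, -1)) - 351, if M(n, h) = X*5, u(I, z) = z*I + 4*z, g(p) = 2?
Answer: -6319/18 ≈ -351.06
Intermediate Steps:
X = -⅖ (X = -⅕*2 = -⅖ ≈ -0.40000)
u(I, z) = 4*z + I*z (u(I, z) = I*z + 4*z = 4*z + I*z)
M(n, h) = -2 (M(n, h) = -⅖*5 = -2)
x(D, N) = 1/(4 + D) (x(D, N) = 1/(1*(4 + D)) = 1/(4 + D))
x(-22, M(-5, -1)) - 351 = 1/(4 - 22) - 351 = 1/(-18) - 351 = -1/18 - 351 = -6319/18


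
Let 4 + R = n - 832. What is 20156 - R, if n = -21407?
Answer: 42399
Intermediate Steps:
R = -22243 (R = -4 + (-21407 - 832) = -4 - 22239 = -22243)
20156 - R = 20156 - 1*(-22243) = 20156 + 22243 = 42399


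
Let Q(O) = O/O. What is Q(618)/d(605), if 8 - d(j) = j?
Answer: -1/597 ≈ -0.0016750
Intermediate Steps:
d(j) = 8 - j
Q(O) = 1
Q(618)/d(605) = 1/(8 - 1*605) = 1/(8 - 605) = 1/(-597) = 1*(-1/597) = -1/597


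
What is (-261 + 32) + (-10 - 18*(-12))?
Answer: -23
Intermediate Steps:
(-261 + 32) + (-10 - 18*(-12)) = -229 + (-10 + 216) = -229 + 206 = -23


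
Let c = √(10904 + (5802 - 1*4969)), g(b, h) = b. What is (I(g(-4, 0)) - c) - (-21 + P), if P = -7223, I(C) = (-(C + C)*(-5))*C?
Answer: 7404 - 11*√97 ≈ 7295.7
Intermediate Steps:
I(C) = 10*C² (I(C) = (-2*C*(-5))*C = (10*C)*C = 10*C²)
c = 11*√97 (c = √(10904 + (5802 - 4969)) = √(10904 + 833) = √11737 = 11*√97 ≈ 108.34)
(I(g(-4, 0)) - c) - (-21 + P) = (10*(-4)² - 11*√97) - (-21 - 7223) = (10*16 - 11*√97) - 1*(-7244) = (160 - 11*√97) + 7244 = 7404 - 11*√97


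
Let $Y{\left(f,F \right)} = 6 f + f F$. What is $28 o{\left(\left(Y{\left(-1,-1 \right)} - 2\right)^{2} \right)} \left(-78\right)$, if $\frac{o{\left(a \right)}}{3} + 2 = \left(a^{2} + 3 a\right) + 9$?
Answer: $-16740360$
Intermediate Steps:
$Y{\left(f,F \right)} = 6 f + F f$
$o{\left(a \right)} = 21 + 3 a^{2} + 9 a$ ($o{\left(a \right)} = -6 + 3 \left(\left(a^{2} + 3 a\right) + 9\right) = -6 + 3 \left(9 + a^{2} + 3 a\right) = -6 + \left(27 + 3 a^{2} + 9 a\right) = 21 + 3 a^{2} + 9 a$)
$28 o{\left(\left(Y{\left(-1,-1 \right)} - 2\right)^{2} \right)} \left(-78\right) = 28 \left(21 + 3 \left(\left(- (6 - 1) - 2\right)^{2}\right)^{2} + 9 \left(- (6 - 1) - 2\right)^{2}\right) \left(-78\right) = 28 \left(21 + 3 \left(\left(\left(-1\right) 5 - 2\right)^{2}\right)^{2} + 9 \left(\left(-1\right) 5 - 2\right)^{2}\right) \left(-78\right) = 28 \left(21 + 3 \left(\left(-5 - 2\right)^{2}\right)^{2} + 9 \left(-5 - 2\right)^{2}\right) \left(-78\right) = 28 \left(21 + 3 \left(\left(-7\right)^{2}\right)^{2} + 9 \left(-7\right)^{2}\right) \left(-78\right) = 28 \left(21 + 3 \cdot 49^{2} + 9 \cdot 49\right) \left(-78\right) = 28 \left(21 + 3 \cdot 2401 + 441\right) \left(-78\right) = 28 \left(21 + 7203 + 441\right) \left(-78\right) = 28 \cdot 7665 \left(-78\right) = 214620 \left(-78\right) = -16740360$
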